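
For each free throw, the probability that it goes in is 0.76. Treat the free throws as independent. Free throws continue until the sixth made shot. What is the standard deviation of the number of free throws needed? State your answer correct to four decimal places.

Y = total free throws until the sixth success; negative binomial with r=6, p=0.76.
SD(Y) = √[r(1−p)/p²] = √(2.493075) = 1.578947

1.5789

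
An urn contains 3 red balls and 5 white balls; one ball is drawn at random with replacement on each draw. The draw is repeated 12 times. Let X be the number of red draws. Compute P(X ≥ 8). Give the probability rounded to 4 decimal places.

X ~ Binomial(12, 0.375); P(X ≥ 8) = Σ C(12,k) p^k (1−p)^(12−k) over k:
  k=8: C(12,8)·0.375^8·0.625^4 = 0.029538
  k=9: C(12,9)·0.375^9·0.625^3 = 0.007877
  k=10: C(12,10)·0.375^10·0.625^2 = 0.001418
  k=11: C(12,11)·0.375^11·0.625^1 = 0.000155
  k=12: C(12,12)·0.375^12·0.625^0 = 0.000008
Total = 0.038995

0.0390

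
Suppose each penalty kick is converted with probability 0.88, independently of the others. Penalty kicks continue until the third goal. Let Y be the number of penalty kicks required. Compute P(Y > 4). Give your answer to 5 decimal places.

0.07320

Needing more than 4 penalty kicks ⇔ fewer than 3 successes in the first 4. With X ~ Binomial(4, 0.88), P(Y > 4) = P(X ≤ 2).
  k=0: C(4,0)·0.88^0·0.12^4 = 0.0002074
  k=1: C(4,1)·0.88^1·0.12^3 = 0.0060826
  k=2: C(4,2)·0.88^2·0.12^2 = 0.0669082
P(X ≤ 2) = 0.0731981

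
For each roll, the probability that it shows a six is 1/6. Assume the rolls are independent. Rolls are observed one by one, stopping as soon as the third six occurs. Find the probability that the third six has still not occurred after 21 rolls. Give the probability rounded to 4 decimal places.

Needing more than 21 rolls ⇔ fewer than 3 successes in the first 21. With X ~ Binomial(21, 0.166667), P(Y > 21) = P(X ≤ 2).
  k=0: C(21,0)·0.166667^0·0.833333^21 = 0.021737
  k=1: C(21,1)·0.166667^1·0.833333^20 = 0.091294
  k=2: C(21,2)·0.166667^2·0.833333^19 = 0.182588
P(X ≤ 2) = 0.295619

0.2956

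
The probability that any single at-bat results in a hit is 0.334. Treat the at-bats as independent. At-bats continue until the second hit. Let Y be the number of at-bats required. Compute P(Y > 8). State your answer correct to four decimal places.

0.1940

Needing more than 8 at-bats ⇔ fewer than 2 successes in the first 8. With X ~ Binomial(8, 0.334), P(Y > 8) = P(X ≤ 1).
  k=0: C(8,0)·0.334^0·0.666^8 = 0.038707
  k=1: C(8,1)·0.334^1·0.666^7 = 0.155294
P(X ≤ 1) = 0.194002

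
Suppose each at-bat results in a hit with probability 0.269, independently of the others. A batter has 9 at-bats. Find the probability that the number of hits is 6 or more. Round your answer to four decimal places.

0.0146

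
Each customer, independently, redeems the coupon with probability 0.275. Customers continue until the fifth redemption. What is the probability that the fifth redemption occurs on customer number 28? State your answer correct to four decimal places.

0.0169

Y = trial on which the fifth success occurs; negative binomial, r=5, p=0.275.
P(Y=28) = C(27,4) · p^5 · (1−p)^23
= 17550 · 0.0015728 · 0.00061344 = 0.016932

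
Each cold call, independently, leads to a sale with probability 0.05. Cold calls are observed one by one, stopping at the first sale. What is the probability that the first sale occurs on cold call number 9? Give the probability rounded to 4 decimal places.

0.0332

Geometric (trials to first success), p = 0.05.
P(Y = 9) = (1−p)^8 · p = 0.66342 · 0.05 = 0.033171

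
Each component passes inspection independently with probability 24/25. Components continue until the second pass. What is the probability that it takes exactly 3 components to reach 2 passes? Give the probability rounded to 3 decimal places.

Y = trial on which the second success occurs; negative binomial, r=2, p=0.96.
P(Y=3) = C(2,1) · p^2 · (1−p)^1
= 2 · 0.9216 · 0.04 = 0.07373

0.074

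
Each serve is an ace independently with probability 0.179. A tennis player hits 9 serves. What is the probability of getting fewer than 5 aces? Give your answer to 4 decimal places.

0.9878

X ~ Binomial(9, 0.179); P(X ≤ 4) = Σ C(9,k) p^k (1−p)^(9−k) over k:
  k=0: C(9,0)·0.179^0·0.821^9 = 0.169468
  k=1: C(9,1)·0.179^1·0.821^8 = 0.332538
  k=2: C(9,2)·0.179^2·0.821^7 = 0.290008
  k=3: C(9,3)·0.179^3·0.821^6 = 0.147536
  k=4: C(9,4)·0.179^4·0.821^5 = 0.048250
Total = 0.987800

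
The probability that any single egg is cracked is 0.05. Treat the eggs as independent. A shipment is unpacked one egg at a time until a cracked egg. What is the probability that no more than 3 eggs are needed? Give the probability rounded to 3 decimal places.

0.143

Y = number of eggs to the first success; geometric, p = 0.05.
P(Y ≤ 3) = 1 − (1−p)^3 = 1 − 0.85737 = 0.14263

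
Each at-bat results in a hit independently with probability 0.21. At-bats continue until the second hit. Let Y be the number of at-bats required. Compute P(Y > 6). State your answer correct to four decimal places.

0.6308

Needing more than 6 at-bats ⇔ fewer than 2 successes in the first 6. With X ~ Binomial(6, 0.21), P(Y > 6) = P(X ≤ 1).
  k=0: C(6,0)·0.21^0·0.79^6 = 0.243087
  k=1: C(6,1)·0.21^1·0.79^5 = 0.387709
P(X ≤ 1) = 0.630797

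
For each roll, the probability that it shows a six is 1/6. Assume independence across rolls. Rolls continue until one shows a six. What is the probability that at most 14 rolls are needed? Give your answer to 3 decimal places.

Y = number of rolls to the first success; geometric, p = 0.166667.
P(Y ≤ 14) = 1 − (1−p)^14 = 1 − 0.07789 = 0.92211

0.922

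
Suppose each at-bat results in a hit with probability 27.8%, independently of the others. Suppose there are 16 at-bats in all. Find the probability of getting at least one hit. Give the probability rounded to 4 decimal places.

0.9945

P(at least one) = 1 − P(none) = 1 − (1 − 0.278)^16
= 1 − 0.005452 = 0.994548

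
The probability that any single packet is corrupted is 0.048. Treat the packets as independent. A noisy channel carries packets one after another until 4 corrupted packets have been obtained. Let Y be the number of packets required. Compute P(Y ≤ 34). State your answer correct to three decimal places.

0.078

Finishing within 34 packets ⇔ at least 4 successes in the first 34. With X ~ Binomial(34, 0.048), P(Y ≤ 34) = 1 − P(X ≤ 3).
  k=0: C(34,0)·0.048^0·0.952^34 = 0.18778
  k=1: C(34,1)·0.048^1·0.952^33 = 0.32191
  k=2: C(34,2)·0.048^2·0.952^32 = 0.26781
  k=3: C(34,3)·0.048^3·0.952^31 = 0.14403
1 − 0.92154 = 0.07846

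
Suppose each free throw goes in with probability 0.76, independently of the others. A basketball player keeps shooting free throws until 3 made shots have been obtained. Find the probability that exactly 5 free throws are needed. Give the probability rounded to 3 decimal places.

0.152

Y = trial on which the third success occurs; negative binomial, r=3, p=0.76.
P(Y=5) = C(4,2) · p^3 · (1−p)^2
= 6 · 0.43898 · 0.0576 = 0.15171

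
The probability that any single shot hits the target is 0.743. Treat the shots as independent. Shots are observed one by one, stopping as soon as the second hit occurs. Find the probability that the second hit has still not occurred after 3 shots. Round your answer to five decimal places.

0.16420

Needing more than 3 shots ⇔ fewer than 2 successes in the first 3. With X ~ Binomial(3, 0.743), P(Y > 3) = P(X ≤ 1).
  k=0: C(3,0)·0.743^0·0.257^3 = 0.0169746
  k=1: C(3,1)·0.743^1·0.257^2 = 0.1472232
P(X ≤ 1) = 0.1641978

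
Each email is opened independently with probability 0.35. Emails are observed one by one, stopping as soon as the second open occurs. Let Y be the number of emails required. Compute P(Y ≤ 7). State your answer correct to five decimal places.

Finishing within 7 emails ⇔ at least 2 successes in the first 7. With X ~ Binomial(7, 0.35), P(Y ≤ 7) = 1 − P(X ≤ 1).
  k=0: C(7,0)·0.35^0·0.65^7 = 0.0490223
  k=1: C(7,1)·0.35^1·0.65^6 = 0.1847763
1 − 0.2337986 = 0.7662014

0.76620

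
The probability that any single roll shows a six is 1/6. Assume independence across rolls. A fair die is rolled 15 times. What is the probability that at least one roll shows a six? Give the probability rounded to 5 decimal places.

P(at least one) = 1 − P(none) = 1 − (1 − 0.166667)^15
= 1 − 0.0649055 = 0.9350945

0.93509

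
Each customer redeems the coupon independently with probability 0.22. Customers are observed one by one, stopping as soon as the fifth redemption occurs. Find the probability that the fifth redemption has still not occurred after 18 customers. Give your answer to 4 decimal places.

0.6387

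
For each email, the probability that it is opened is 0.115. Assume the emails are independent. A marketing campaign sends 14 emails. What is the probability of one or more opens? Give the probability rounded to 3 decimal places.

P(at least one) = 1 − P(none) = 1 − (1 − 0.115)^14
= 1 − 0.18080 = 0.81920

0.819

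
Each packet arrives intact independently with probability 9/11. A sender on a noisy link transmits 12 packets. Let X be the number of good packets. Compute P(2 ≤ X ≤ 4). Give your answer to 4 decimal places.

X ~ Binomial(12, 0.818182); P(2 ≤ X ≤ 4) = Σ C(12,k) p^k (1−p)^(12−k) over k:
  k=2: C(12,2)·0.818182^2·0.181818^10 = 0.000002
  k=3: C(12,3)·0.818182^3·0.181818^9 = 0.000026
  k=4: C(12,4)·0.818182^4·0.181818^8 = 0.000265
Total = 0.000293

0.0003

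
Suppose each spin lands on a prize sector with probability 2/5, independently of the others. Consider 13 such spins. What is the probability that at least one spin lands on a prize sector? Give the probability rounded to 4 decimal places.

0.9987

P(at least one) = 1 − P(none) = 1 − (1 − 0.40)^13
= 1 − 0.001306 = 0.998694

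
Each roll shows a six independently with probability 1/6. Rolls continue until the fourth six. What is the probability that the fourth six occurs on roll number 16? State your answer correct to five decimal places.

Y = trial on which the fourth success occurs; negative binomial, r=4, p=0.166667.
P(Y=16) = C(15,3) · p^4 · (1−p)^12
= 455 · 0.0007716 · 0.11216 = 0.0393760

0.03938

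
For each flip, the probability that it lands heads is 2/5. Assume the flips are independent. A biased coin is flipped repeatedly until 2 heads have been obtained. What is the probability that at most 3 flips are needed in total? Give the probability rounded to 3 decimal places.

0.352

Finishing within 3 flips ⇔ at least 2 successes in the first 3. With X ~ Binomial(3, 0.40), P(Y ≤ 3) = 1 − P(X ≤ 1).
  k=0: C(3,0)·0.40^0·0.60^3 = 0.21600
  k=1: C(3,1)·0.40^1·0.60^2 = 0.43200
1 − 0.64800 = 0.35200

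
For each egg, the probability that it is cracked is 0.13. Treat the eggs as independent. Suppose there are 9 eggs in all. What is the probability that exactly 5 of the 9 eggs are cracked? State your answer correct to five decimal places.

0.00268

X ~ Binomial(n=9, p=0.13).
P(X=5) = C(9,5) · p^5 · (1−p)^4
= 126 · 3.7129e-05 · 0.5729 = 0.0026802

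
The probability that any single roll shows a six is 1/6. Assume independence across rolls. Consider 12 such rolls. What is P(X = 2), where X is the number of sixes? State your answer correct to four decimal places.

X ~ Binomial(n=12, p=0.166667).
P(X=2) = C(12,2) · p^2 · (1−p)^10
= 66 · 0.027778 · 0.16151 = 0.296094

0.2961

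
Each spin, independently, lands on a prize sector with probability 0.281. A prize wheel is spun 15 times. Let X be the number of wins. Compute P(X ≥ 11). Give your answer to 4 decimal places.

0.0004

X ~ Binomial(15, 0.281); P(X ≥ 11) = Σ C(15,k) p^k (1−p)^(15−k) over k:
  k=11: C(15,11)·0.281^11·0.719^4 = 0.000315
  k=12: C(15,12)·0.281^12·0.719^3 = 0.000041
  k=13: C(15,13)·0.281^13·0.719^2 = 0.000004
  k=14: C(15,14)·0.281^14·0.719^1 = 0.000000
  k=15: C(15,15)·0.281^15·0.719^0 = 0.000000
Total = 0.000360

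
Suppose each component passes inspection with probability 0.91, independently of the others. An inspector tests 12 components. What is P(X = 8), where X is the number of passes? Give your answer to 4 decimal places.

0.0153

X ~ Binomial(n=12, p=0.91).
P(X=8) = C(12,8) · p^8 · (1−p)^4
= 495 · 0.47025 · 6.561e-05 = 0.015272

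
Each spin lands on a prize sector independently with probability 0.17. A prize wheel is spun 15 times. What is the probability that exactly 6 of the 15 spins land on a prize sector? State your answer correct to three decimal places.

0.023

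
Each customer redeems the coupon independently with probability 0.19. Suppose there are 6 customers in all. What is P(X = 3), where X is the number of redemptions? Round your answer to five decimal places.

0.07290

X ~ Binomial(n=6, p=0.19).
P(X=3) = C(6,3) · p^3 · (1−p)^3
= 20 · 0.006859 · 0.53144 = 0.0729031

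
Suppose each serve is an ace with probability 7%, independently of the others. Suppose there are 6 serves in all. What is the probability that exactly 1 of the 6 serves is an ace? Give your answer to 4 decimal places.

X ~ Binomial(n=6, p=0.07).
P(X=1) = C(6,1) · p^1 · (1−p)^5
= 6 · 0.07 · 0.69569 = 0.292189

0.2922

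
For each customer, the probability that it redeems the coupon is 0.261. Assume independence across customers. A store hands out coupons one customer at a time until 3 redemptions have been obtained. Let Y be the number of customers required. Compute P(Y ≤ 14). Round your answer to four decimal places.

Finishing within 14 customers ⇔ at least 3 successes in the first 14. With X ~ Binomial(14, 0.261), P(Y ≤ 14) = 1 − P(X ≤ 2).
  k=0: C(14,0)·0.261^0·0.739^14 = 0.014488
  k=1: C(14,1)·0.261^1·0.739^13 = 0.071638
  k=2: C(14,2)·0.261^2·0.739^12 = 0.164458
1 − 0.250585 = 0.749415

0.7494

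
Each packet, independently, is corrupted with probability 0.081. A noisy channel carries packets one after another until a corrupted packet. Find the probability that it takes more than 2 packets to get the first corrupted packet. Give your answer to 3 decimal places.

Y = number of packets to the first success; geometric, p = 0.081.
P(Y > 2) = P(first 2 all fail) = (1−p)^2 = 0.84456

0.845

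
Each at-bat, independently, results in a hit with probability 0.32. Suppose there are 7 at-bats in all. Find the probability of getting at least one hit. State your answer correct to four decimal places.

P(at least one) = 1 − P(none) = 1 − (1 − 0.32)^7
= 1 − 0.067230 = 0.932770

0.9328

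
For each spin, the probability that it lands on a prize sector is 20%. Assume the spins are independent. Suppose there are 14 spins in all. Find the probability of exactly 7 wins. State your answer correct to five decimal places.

0.00921

X ~ Binomial(n=14, p=0.20).
P(X=7) = C(14,7) · p^7 · (1−p)^7
= 3432 · 1.28e-05 · 0.20972 = 0.0092127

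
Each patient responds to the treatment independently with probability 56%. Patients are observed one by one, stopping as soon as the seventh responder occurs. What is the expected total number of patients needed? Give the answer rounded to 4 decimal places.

12.5000

Y = total patients until the seventh success; negative binomial with r=7, p=0.56.
E[Y] = r / p = 7 / 0.56 = 12.500000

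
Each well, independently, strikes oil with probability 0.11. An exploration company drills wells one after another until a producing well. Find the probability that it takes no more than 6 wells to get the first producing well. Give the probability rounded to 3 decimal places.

0.503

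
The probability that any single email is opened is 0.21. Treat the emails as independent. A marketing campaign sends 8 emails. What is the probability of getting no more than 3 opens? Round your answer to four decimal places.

X ~ Binomial(8, 0.21); P(X ≤ 3) = Σ C(8,k) p^k (1−p)^(8−k) over k:
  k=0: C(8,0)·0.21^0·0.79^8 = 0.151711
  k=1: C(8,1)·0.21^1·0.79^7 = 0.322626
  k=2: C(8,2)·0.21^2·0.79^6 = 0.300164
  k=3: C(8,3)·0.21^3·0.79^5 = 0.159581
Total = 0.934082

0.9341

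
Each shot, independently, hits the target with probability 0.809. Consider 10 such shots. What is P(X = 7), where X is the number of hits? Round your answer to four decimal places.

0.1896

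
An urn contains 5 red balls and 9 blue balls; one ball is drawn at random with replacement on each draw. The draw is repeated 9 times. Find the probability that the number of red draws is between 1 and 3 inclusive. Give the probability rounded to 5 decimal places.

0.57218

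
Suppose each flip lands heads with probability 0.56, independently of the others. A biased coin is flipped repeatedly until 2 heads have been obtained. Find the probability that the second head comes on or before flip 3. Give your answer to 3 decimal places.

0.590

Finishing within 3 flips ⇔ at least 2 successes in the first 3. With X ~ Binomial(3, 0.56), P(Y ≤ 3) = 1 − P(X ≤ 1).
  k=0: C(3,0)·0.56^0·0.44^3 = 0.08518
  k=1: C(3,1)·0.56^1·0.44^2 = 0.32525
1 − 0.41043 = 0.58957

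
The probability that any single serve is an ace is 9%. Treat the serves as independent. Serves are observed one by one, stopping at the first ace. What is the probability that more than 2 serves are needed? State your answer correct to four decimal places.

0.8281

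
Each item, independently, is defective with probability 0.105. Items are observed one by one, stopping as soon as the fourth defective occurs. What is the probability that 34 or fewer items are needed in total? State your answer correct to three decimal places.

0.485

Finishing within 34 items ⇔ at least 4 successes in the first 34. With X ~ Binomial(34, 0.105), P(Y ≤ 34) = 1 − P(X ≤ 3).
  k=0: C(34,0)·0.105^0·0.895^34 = 0.02301
  k=1: C(34,1)·0.105^1·0.895^33 = 0.09180
  k=2: C(34,2)·0.105^2·0.895^32 = 0.17770
  k=3: C(34,3)·0.105^3·0.895^31 = 0.22237
1 − 0.51488 = 0.48512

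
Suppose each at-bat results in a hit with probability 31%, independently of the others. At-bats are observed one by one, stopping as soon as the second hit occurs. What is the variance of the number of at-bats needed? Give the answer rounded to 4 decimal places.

14.3600

Y = total at-bats until the second success; negative binomial with r=2, p=0.31.
Var(Y) = r(1−p)/p² = 2·0.69 / 0.31² = 14.360042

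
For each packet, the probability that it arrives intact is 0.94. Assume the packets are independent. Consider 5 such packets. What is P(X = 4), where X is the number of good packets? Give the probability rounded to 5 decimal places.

0.23422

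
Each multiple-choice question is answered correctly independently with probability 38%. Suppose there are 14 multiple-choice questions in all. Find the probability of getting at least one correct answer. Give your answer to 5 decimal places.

P(at least one) = 1 − P(none) = 1 − (1 − 0.38)^14
= 1 − 0.0012402 = 0.9987598

0.99876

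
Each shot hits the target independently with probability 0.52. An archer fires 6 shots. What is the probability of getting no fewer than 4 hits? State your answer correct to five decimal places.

X ~ Binomial(6, 0.52); P(X ≥ 4) = Σ C(6,k) p^k (1−p)^(6−k) over k:
  k=4: C(6,4)·0.52^4·0.48^2 = 0.2526894
  k=5: C(6,5)·0.52^5·0.48^1 = 0.1094988
  k=6: C(6,6)·0.52^6·0.48^0 = 0.0197706
Total = 0.3819588

0.38196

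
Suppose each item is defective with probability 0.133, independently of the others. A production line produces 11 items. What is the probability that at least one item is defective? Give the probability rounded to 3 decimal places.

P(at least one) = 1 − P(none) = 1 − (1 − 0.133)^11
= 1 − 0.20807 = 0.79193

0.792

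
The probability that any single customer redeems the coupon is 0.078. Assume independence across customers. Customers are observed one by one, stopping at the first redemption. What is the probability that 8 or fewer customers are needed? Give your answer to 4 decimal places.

Y = number of customers to the first success; geometric, p = 0.078.
P(Y ≤ 8) = 1 − (1−p)^8 = 1 − 0.522213 = 0.477787

0.4778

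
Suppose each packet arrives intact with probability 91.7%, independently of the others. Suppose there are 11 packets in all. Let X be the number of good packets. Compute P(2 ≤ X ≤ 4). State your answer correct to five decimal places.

X ~ Binomial(11, 0.917); P(2 ≤ X ≤ 4) = Σ C(11,k) p^k (1−p)^(11−k) over k:
  k=2: C(11,2)·0.917^2·0.083^9 = 0.0000000
  k=3: C(11,3)·0.917^3·0.083^8 = 0.0000003
  k=4: C(11,4)·0.917^4·0.083^7 = 0.0000063
Total = 0.0000066

0.00001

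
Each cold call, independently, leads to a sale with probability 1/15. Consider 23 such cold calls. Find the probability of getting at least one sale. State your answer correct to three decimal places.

0.795

P(at least one) = 1 − P(none) = 1 − (1 − 0.066667)^23
= 1 − 0.20457 = 0.79543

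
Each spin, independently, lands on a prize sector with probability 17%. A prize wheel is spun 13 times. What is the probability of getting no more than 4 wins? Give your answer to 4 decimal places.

X ~ Binomial(13, 0.17); P(X ≤ 4) = Σ C(13,k) p^k (1−p)^(13−k) over k:
  k=0: C(13,0)·0.17^0·0.83^13 = 0.088719
  k=1: C(13,1)·0.17^1·0.83^12 = 0.236227
  k=2: C(13,2)·0.17^2·0.83^11 = 0.290303
  k=3: C(13,3)·0.17^3·0.83^10 = 0.218019
  k=4: C(13,4)·0.17^4·0.83^9 = 0.111636
Total = 0.944903

0.9449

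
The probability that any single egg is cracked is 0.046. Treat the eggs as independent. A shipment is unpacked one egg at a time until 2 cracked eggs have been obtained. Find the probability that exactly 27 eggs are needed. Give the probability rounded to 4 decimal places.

Y = trial on which the second success occurs; negative binomial, r=2, p=0.046.
P(Y=27) = C(26,1) · p^2 · (1−p)^25
= 26 · 0.002116 · 0.30811 = 0.016951

0.0170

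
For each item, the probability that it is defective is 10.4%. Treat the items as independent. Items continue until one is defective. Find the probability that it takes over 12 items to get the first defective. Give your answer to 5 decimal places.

Y = number of items to the first success; geometric, p = 0.104.
P(Y > 12) = P(first 12 all fail) = (1−p)^12 = 0.2677294

0.26773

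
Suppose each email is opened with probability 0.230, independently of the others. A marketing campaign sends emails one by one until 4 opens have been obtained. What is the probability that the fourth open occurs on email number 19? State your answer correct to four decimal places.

Y = trial on which the fourth success occurs; negative binomial, r=4, p=0.23.
P(Y=19) = C(18,3) · p^4 · (1−p)^15
= 816 · 0.0027984 · 0.019832 = 0.045286

0.0453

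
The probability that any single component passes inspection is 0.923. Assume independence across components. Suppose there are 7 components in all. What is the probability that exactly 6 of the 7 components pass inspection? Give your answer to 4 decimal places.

0.3333

X ~ Binomial(n=7, p=0.923).
P(X=6) = C(7,6) · p^6 · (1−p)^1
= 7 · 0.61832 · 0.077 = 0.333272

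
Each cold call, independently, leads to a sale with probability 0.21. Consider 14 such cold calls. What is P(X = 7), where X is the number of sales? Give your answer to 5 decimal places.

X ~ Binomial(n=14, p=0.21).
P(X=7) = C(14,7) · p^7 · (1−p)^7
= 3432 · 1.8011e-05 · 0.19204 = 0.0118706

0.01187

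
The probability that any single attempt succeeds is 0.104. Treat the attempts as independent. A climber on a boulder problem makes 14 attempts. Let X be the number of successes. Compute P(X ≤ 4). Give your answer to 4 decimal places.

0.9891

X ~ Binomial(14, 0.104); P(X ≤ 4) = Σ C(14,k) p^k (1−p)^(14−k) over k:
  k=0: C(14,0)·0.104^0·0.896^14 = 0.214937
  k=1: C(14,1)·0.104^1·0.896^13 = 0.349273
  k=2: C(14,2)·0.104^2·0.896^12 = 0.263514
  k=3: C(14,3)·0.104^3·0.896^11 = 0.122346
  k=4: C(14,4)·0.104^4·0.896^10 = 0.039052
Total = 0.989123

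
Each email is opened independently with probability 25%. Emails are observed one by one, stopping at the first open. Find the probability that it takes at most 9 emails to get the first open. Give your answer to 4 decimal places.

0.9249

Y = number of emails to the first success; geometric, p = 0.25.
P(Y ≤ 9) = 1 − (1−p)^9 = 1 − 0.075085 = 0.924915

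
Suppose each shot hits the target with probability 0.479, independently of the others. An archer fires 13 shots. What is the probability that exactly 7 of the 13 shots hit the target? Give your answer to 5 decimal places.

X ~ Binomial(n=13, p=0.479).
P(X=7) = C(13,7) · p^7 · (1−p)^6
= 1716 · 0.0057856 · 0.02 = 0.1985602

0.19856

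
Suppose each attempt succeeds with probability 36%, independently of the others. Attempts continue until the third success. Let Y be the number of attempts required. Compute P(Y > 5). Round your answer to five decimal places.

0.74910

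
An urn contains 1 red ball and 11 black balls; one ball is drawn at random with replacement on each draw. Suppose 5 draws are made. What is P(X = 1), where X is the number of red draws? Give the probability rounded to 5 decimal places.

X ~ Binomial(n=5, p=0.083333).
P(X=1) = C(5,1) · p^1 · (1−p)^4
= 5 · 0.083333 · 0.70607 = 0.2941945

0.29419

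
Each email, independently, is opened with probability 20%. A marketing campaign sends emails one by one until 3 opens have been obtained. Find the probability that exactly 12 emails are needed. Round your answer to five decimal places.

0.05906

Y = trial on which the third success occurs; negative binomial, r=3, p=0.20.
P(Y=12) = C(11,2) · p^3 · (1−p)^9
= 55 · 0.008 · 0.13422 = 0.0590558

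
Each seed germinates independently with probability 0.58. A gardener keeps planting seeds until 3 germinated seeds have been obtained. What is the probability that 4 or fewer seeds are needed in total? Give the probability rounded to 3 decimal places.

0.441

Finishing within 4 seeds ⇔ at least 3 successes in the first 4. With X ~ Binomial(4, 0.58), P(Y ≤ 4) = 1 − P(X ≤ 2).
  k=0: C(4,0)·0.58^0·0.42^4 = 0.03112
  k=1: C(4,1)·0.58^1·0.42^3 = 0.17188
  k=2: C(4,2)·0.58^2·0.42^2 = 0.35605
1 − 0.55905 = 0.44095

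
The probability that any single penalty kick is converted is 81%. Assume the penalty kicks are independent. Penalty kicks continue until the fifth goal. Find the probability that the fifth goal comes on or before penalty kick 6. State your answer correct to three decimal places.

0.680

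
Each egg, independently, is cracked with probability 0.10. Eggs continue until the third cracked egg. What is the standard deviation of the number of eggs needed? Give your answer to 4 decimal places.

16.4317

Y = total eggs until the third success; negative binomial with r=3, p=0.10.
SD(Y) = √[r(1−p)/p²] = √(270.000000) = 16.431677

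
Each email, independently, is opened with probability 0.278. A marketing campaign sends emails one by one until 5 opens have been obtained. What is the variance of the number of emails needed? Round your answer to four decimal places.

46.7108

Y = total emails until the fifth success; negative binomial with r=5, p=0.278.
Var(Y) = r(1−p)/p² = 5·0.722 / 0.278² = 46.710833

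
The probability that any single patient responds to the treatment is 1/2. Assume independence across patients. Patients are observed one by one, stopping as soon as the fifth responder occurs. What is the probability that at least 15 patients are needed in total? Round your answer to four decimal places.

Needing more than 14 patients ⇔ fewer than 5 successes in the first 14. With X ~ Binomial(14, 0.50), P(Y > 14) = P(X ≤ 4).
  k=0: C(14,0)·0.50^0·0.50^14 = 0.000061
  k=1: C(14,1)·0.50^1·0.50^13 = 0.000854
  k=2: C(14,2)·0.50^2·0.50^12 = 0.005554
  k=3: C(14,3)·0.50^3·0.50^11 = 0.022217
  k=4: C(14,4)·0.50^4·0.50^10 = 0.061096
P(X ≤ 4) = 0.089783

0.0898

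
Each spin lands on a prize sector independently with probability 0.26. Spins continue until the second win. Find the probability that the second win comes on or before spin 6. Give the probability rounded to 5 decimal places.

0.48963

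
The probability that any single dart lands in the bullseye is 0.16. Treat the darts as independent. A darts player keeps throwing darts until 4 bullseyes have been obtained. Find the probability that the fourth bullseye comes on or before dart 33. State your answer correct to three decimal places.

0.797

Finishing within 33 darts ⇔ at least 4 successes in the first 33. With X ~ Binomial(33, 0.16), P(Y ≤ 33) = 1 − P(X ≤ 3).
  k=0: C(33,0)·0.16^0·0.84^33 = 0.00317
  k=1: C(33,1)·0.16^1·0.84^32 = 0.01993
  k=2: C(33,2)·0.16^2·0.84^31 = 0.06075
  k=3: C(33,3)·0.16^3·0.84^30 = 0.11957
1 − 0.20342 = 0.79658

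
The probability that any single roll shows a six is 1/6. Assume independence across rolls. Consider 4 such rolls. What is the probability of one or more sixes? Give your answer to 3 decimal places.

P(at least one) = 1 − P(none) = 1 − (1 − 0.166667)^4
= 1 − 0.48225 = 0.51775

0.518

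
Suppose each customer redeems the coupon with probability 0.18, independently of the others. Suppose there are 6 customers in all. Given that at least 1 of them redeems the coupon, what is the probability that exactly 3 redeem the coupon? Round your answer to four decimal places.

0.0924

X ~ Binomial(6, 0.18). Want P(X=3 | X≥1) = P(X=3) / P(X≥1).
P(X=3) = C(6,3)·0.18^3·0.82^3 = 0.064312
P(X≥1) = 1 − 0.304007 = 0.695993
Ratio = 0.064312 / 0.695993 = 0.092403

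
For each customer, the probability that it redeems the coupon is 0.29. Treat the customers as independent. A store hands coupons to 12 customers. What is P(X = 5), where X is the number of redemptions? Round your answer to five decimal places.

0.14775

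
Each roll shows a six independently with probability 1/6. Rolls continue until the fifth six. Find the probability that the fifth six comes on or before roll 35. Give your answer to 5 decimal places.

0.71568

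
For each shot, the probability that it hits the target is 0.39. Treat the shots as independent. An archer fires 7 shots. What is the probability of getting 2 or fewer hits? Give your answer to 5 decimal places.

0.44185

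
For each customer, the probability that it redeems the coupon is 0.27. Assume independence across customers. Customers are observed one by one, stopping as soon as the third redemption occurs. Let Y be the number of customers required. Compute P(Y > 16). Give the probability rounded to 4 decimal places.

Needing more than 16 customers ⇔ fewer than 3 successes in the first 16. With X ~ Binomial(16, 0.27), P(Y > 16) = P(X ≤ 2).
  k=0: C(16,0)·0.27^0·0.73^16 = 0.006504
  k=1: C(16,1)·0.27^1·0.73^15 = 0.038488
  k=2: C(16,2)·0.27^2·0.73^14 = 0.106765
P(X ≤ 2) = 0.151757

0.1518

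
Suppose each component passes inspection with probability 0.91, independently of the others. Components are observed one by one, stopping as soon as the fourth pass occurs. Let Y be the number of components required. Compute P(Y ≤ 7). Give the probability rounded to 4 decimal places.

Finishing within 7 components ⇔ at least 4 successes in the first 7. With X ~ Binomial(7, 0.91), P(Y ≤ 7) = 1 − P(X ≤ 3).
  k=0: C(7,0)·0.91^0·0.09^7 = 0.000000
  k=1: C(7,1)·0.91^1·0.09^6 = 0.000003
  k=2: C(7,2)·0.91^2·0.09^5 = 0.000103
  k=3: C(7,3)·0.91^3·0.09^4 = 0.001730
1 − 0.001837 = 0.998163

0.9982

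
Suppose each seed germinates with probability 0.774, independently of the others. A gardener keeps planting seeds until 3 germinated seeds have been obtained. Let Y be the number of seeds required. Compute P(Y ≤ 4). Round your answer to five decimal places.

Finishing within 4 seeds ⇔ at least 3 successes in the first 4. With X ~ Binomial(4, 0.774), P(Y ≤ 4) = 1 − P(X ≤ 2).
  k=0: C(4,0)·0.774^0·0.226^4 = 0.0026088
  k=1: C(4,1)·0.774^1·0.226^3 = 0.0357377
  k=2: C(4,2)·0.774^2·0.226^2 = 0.1835904
1 − 0.2219369 = 0.7780631

0.77806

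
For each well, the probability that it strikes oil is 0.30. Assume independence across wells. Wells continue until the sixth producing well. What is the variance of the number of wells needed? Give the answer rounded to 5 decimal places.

46.66667

Y = total wells until the sixth success; negative binomial with r=6, p=0.30.
Var(Y) = r(1−p)/p² = 6·0.70 / 0.30² = 46.6666667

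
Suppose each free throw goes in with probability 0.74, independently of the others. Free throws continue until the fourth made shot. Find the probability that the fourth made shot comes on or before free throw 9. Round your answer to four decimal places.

0.9878

Finishing within 9 free throws ⇔ at least 4 successes in the first 9. With X ~ Binomial(9, 0.74), P(Y ≤ 9) = 1 − P(X ≤ 3).
  k=0: C(9,0)·0.74^0·0.26^9 = 0.000005
  k=1: C(9,1)·0.74^1·0.26^8 = 0.000139
  k=2: C(9,2)·0.74^2·0.26^7 = 0.001583
  k=3: C(9,3)·0.74^3·0.26^6 = 0.010515
1 − 0.012243 = 0.987757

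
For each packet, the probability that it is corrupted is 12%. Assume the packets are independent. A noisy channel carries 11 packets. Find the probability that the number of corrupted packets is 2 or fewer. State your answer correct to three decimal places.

X ~ Binomial(11, 0.12); P(X ≤ 2) = Σ C(11,k) p^k (1−p)^(11−k) over k:
  k=0: C(11,0)·0.12^0·0.88^11 = 0.24508
  k=1: C(11,1)·0.12^1·0.88^10 = 0.36762
  k=2: C(11,2)·0.12^2·0.88^9 = 0.25065
Total = 0.86335

0.863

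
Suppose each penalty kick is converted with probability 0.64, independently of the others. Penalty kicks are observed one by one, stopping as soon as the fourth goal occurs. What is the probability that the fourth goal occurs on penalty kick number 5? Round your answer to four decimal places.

Y = trial on which the fourth success occurs; negative binomial, r=4, p=0.64.
P(Y=5) = C(4,3) · p^4 · (1−p)^1
= 4 · 0.16777 · 0.36 = 0.241592

0.2416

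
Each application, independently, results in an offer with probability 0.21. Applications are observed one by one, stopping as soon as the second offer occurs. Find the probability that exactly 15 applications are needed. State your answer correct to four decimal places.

0.0288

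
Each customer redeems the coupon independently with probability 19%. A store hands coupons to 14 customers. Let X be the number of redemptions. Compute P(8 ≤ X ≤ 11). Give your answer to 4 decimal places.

X ~ Binomial(14, 0.19); P(8 ≤ X ≤ 11) = Σ C(14,k) p^k (1−p)^(14−k) over k:
  k=8: C(14,8)·0.19^8·0.81^6 = 0.001440
  k=9: C(14,9)·0.19^9·0.81^5 = 0.000225
  k=10: C(14,10)·0.19^10·0.81^4 = 0.000026
  k=11: C(14,11)·0.19^11·0.81^3 = 0.000002
Total = 0.001694

0.0017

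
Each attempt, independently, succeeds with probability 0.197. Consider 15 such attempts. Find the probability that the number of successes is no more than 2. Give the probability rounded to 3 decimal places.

0.409

X ~ Binomial(15, 0.197); P(X ≤ 2) = Σ C(15,k) p^k (1−p)^(15−k) over k:
  k=0: C(15,0)·0.197^0·0.803^15 = 0.03722
  k=1: C(15,1)·0.197^1·0.803^14 = 0.13695
  k=2: C(15,2)·0.197^2·0.803^13 = 0.23519
Total = 0.40936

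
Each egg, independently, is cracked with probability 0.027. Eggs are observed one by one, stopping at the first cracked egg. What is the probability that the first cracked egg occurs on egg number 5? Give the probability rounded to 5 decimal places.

0.02420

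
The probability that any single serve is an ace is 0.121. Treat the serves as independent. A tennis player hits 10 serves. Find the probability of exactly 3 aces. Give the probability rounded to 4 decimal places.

X ~ Binomial(n=10, p=0.121).
P(X=3) = C(10,3) · p^3 · (1−p)^7
= 120 · 0.0017716 · 0.40544 = 0.086191

0.0862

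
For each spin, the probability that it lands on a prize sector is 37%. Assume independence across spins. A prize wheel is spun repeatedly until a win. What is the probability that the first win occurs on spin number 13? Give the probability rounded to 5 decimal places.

0.00145

Geometric (trials to first success), p = 0.37.
P(Y = 13) = (1−p)^12 · p = 0.0039092 · 0.37 = 0.0014464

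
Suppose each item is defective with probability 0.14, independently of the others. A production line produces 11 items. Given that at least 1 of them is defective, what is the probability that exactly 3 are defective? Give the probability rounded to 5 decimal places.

X ~ Binomial(11, 0.14). Want P(X=3 | X≥1) = P(X=3) / P(X≥1).
P(X=3) = C(11,3)·0.14^3·0.86^8 = 0.1354739
P(X≥1) = 1 − 0.1903194 = 0.8096806
Ratio = 0.1354739 / 0.8096806 = 0.1673177

0.16732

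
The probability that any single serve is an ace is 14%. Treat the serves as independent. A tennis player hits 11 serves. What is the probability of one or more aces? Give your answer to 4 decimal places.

P(at least one) = 1 − P(none) = 1 − (1 − 0.14)^11
= 1 − 0.190319 = 0.809681

0.8097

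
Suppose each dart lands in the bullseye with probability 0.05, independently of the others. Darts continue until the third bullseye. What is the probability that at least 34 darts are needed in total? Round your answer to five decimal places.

Needing more than 33 darts ⇔ fewer than 3 successes in the first 33. With X ~ Binomial(33, 0.05), P(Y > 33) = P(X ≤ 2).
  k=0: C(33,0)·0.05^0·0.95^33 = 0.1840259
  k=1: C(33,1)·0.05^1·0.95^32 = 0.3196239
  k=2: C(33,2)·0.05^2·0.95^31 = 0.2691570
P(X ≤ 2) = 0.7728069

0.77281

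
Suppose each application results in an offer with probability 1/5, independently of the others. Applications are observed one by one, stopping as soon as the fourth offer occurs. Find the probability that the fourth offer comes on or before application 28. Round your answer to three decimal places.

Finishing within 28 applications ⇔ at least 4 successes in the first 28. With X ~ Binomial(28, 0.20), P(Y ≤ 28) = 1 − P(X ≤ 3).
  k=0: C(28,0)·0.20^0·0.80^28 = 0.00193
  k=1: C(28,1)·0.20^1·0.80^27 = 0.01354
  k=2: C(28,2)·0.20^2·0.80^26 = 0.04570
  k=3: C(28,3)·0.20^3·0.80^25 = 0.09901
1 − 0.16018 = 0.83982

0.840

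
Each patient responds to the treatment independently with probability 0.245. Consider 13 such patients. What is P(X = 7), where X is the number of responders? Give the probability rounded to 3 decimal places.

0.017

X ~ Binomial(n=13, p=0.245).
P(X=7) = C(13,7) · p^7 · (1−p)^6
= 1716 · 5.2986e-05 · 0.18522 = 0.01684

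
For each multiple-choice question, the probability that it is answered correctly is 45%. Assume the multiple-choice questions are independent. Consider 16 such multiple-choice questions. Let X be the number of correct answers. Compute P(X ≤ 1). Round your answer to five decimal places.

X ~ Binomial(16, 0.45); P(X ≤ 1) = Σ C(16,k) p^k (1−p)^(16−k) over k:
  k=0: C(16,0)·0.45^0·0.55^16 = 0.0000701
  k=1: C(16,1)·0.45^1·0.55^15 = 0.0009179
Total = 0.0009880

0.00099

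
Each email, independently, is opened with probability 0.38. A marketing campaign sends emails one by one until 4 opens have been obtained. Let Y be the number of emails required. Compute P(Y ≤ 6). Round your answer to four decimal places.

0.1527

Finishing within 6 emails ⇔ at least 4 successes in the first 6. With X ~ Binomial(6, 0.38), P(Y ≤ 6) = 1 − P(X ≤ 3).
  k=0: C(6,0)·0.38^0·0.62^6 = 0.056800
  k=1: C(6,1)·0.38^1·0.62^5 = 0.208878
  k=2: C(6,2)·0.38^2·0.62^4 = 0.320055
  k=3: C(6,3)·0.38^3·0.62^3 = 0.261551
1 − 0.847285 = 0.152715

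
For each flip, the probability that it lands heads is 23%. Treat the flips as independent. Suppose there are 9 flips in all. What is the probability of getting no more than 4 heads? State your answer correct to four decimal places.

X ~ Binomial(9, 0.23); P(X ≤ 4) = Σ C(9,k) p^k (1−p)^(9−k) over k:
  k=0: C(9,0)·0.23^0·0.77^9 = 0.095152
  k=1: C(9,1)·0.23^1·0.77^8 = 0.255797
  k=2: C(9,2)·0.23^2·0.77^7 = 0.305628
  k=3: C(9,3)·0.23^3·0.77^6 = 0.213014
  k=4: C(9,4)·0.23^4·0.77^5 = 0.095441
Total = 0.965032

0.9650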